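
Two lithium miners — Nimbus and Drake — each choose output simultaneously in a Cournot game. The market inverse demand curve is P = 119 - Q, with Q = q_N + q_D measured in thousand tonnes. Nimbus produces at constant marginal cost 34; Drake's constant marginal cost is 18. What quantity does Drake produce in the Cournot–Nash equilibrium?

39

Nimbus's profit: π_N = (119 - Q)q_N - (34q_N). Setting ∂π_N/∂q_N = 0: 85 - 2q_N - (q_D) = 0.
Drake's first-order condition: 101 - 2q_D - (q_N) = 0.
Rearranging gives the reaction functions q_N = (85 - q_D)/2 and q_D = (101 - q_N)/2.
Substituting one into the other gives q_N = 23 and q_D = 39.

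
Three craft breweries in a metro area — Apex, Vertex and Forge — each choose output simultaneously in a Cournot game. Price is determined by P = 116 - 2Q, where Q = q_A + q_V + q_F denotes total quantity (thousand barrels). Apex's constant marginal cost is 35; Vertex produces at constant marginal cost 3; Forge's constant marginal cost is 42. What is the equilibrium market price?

49

Apex's profit: π_A = (116 - 2Q)q_A - (35q_A). Setting ∂π_A/∂q_A = 0: 81 - 4q_A - 2(q_V + q_F) = 0.
Vertex's first-order condition: 113 - 4q_V - 2(q_A + q_F) = 0.
Forge's profit: π_F = (116 - 2Q)q_F - (42q_F). Setting ∂π_F/∂q_F = 0: 74 - 4q_F - 2(q_A + q_V) = 0.
Adding the 3 first-order conditions: 268 − 8Q = 0, so Q = 67/2.
Back-substituting: q_A = (81 − 67)/2 = 7, q_V = (113 − 67)/2 = 23, q_F = (74 − 67)/2 = 7/2.
Total output Q = 67/2, so price P = 116 - 2·(67/2) = 49.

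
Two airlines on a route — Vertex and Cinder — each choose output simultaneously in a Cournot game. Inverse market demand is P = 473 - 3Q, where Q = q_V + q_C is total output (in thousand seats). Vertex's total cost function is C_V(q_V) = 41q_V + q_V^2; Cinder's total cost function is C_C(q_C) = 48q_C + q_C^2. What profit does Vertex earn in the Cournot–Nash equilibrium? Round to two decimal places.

6289.93

Vertex's profit: π_V = (473 - 3Q)q_V - (41q_V + q_V²). Setting ∂π_V/∂q_V = 0: 432 - 8q_V - 3(q_C) = 0.
Cinder's profit: π_C = (473 - 3Q)q_C - (48q_C + q_C²). Setting ∂π_C/∂q_C = 0: 425 - 8q_C - 3(q_V) = 0.
So q_V = (432 - 3q_C)/8 and q_C = (425 - 3q_V)/8.
Solving the pair: q_V = 39.6545, q_C = 38.2545.
Price P = 473 - 3·(857/11) = 239.2727.
Vertex's profit: 239.2727·39.6545 - 41·39.6545 - 39.6545² = 6289.9319.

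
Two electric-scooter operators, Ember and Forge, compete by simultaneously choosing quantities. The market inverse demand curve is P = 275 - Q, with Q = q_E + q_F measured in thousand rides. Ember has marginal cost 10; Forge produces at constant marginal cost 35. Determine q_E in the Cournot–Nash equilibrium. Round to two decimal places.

Ember's profit: π_E = (275 - Q)q_E - (10q_E). Setting ∂π_E/∂q_E = 0: 265 - 2q_E - (q_F) = 0.
Forge's first-order condition: 240 - 2q_F - (q_E) = 0.
Rearranging gives the reaction functions q_E = (265 - q_F)/2 and q_F = (240 - q_E)/2.
Substituting one into the other gives q_E = 290/3 and q_F = 215/3.

96.67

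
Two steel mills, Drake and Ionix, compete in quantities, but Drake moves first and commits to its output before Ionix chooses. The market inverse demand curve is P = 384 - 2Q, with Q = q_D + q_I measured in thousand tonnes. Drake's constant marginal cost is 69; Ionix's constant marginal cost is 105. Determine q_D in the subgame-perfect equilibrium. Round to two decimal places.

87.75

Solve by backward induction. Given q_D, the follower Ionix maximises π_I = (384 - 2q_D - 2q_I)q_I - 105q_I.
Setting the follower's marginal profit to zero, 279 - 2q_D - 4q_I = 0, i.e. q_I = (279 - 2q_D)/4.
The leader anticipates this reaction. Substituting into P = 384 - 2Q gives P = 489/2 - q_D, so π_D = (489/2 - q_D)q_D - 69q_D.
Leader FOC: 351/2 - 2q_D = 0, so q_D = 351/4.
Then q_I = (279 - 2·(351/4))/4 = 207/8.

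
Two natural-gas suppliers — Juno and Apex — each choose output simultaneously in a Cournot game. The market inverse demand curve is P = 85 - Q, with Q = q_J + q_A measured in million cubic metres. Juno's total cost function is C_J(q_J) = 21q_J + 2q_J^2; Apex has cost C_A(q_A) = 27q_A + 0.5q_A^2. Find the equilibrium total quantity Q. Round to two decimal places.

24.59

Juno's profit: π_J = (85 - Q)q_J - (21q_J + 2q_J²). Setting ∂π_J/∂q_J = 0: 64 - 6q_J - (q_A) = 0.
Apex's profit: π_A = (85 - Q)q_A - (27q_A + (1/2)q_A²). Setting ∂π_A/∂q_A = 0: 58 - 3q_A - (q_J) = 0.
So q_J = (64 - q_A)/6 and q_A = (58 - q_J)/3.
Solving the pair: q_J = 134/17, q_A = 284/17.
Total output Q = 134/17 + 284/17 = 418/17.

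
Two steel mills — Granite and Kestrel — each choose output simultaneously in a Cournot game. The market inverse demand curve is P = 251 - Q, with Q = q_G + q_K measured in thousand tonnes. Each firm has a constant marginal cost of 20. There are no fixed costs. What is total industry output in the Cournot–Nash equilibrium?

154

A representative firm's profit is π_i = q_i(251 - Q) - 20q_i.
Setting ∂π_i/∂q_i = 0 with rivals' quantities fixed: 231 - 2q_i - q_j = 0.
With identical firms every q_j equals q_i, so q_j = q_i and 231 = 3q_i, giving q_i = 77.
Total output Q = 77 + 77 = 154.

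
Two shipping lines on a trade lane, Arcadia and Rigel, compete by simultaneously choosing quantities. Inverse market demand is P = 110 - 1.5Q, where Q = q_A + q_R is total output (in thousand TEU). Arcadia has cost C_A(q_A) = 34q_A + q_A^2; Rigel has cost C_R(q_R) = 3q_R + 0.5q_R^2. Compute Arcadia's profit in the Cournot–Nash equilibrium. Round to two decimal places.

Arcadia's profit: π_A = (110 - 1.5Q)q_A - (34q_A + q_A²). Setting ∂π_A/∂q_A = 0: 76 - 5q_A - (3/2)(q_R) = 0.
Rigel's profit: π_R = (110 - 1.5Q)q_R - (3q_R + (1/2)q_R²). Setting ∂π_R/∂q_R = 0: 107 - 4q_R - (3/2)(q_A) = 0.
Rearranging gives the reaction functions q_A = (76 - (3/2)q_R)/5 and q_R = (107 - (3/2)q_A)/4.
Solving the pair: q_A = 574/71, q_R = 1684/71.
Price P = 110 - (3/2)·31.8028 = 62.2958.
Arcadia's profit: 62.2958·(574/71) - 34·(574/71) - (574/71)² = 163.3981.

163.40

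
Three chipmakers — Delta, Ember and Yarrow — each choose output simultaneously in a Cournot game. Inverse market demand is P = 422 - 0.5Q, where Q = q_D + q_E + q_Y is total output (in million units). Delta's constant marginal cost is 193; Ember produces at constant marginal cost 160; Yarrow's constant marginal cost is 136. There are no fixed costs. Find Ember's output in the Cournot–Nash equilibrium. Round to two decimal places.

135.50

Delta's profit: π_D = (422 - 0.5Q)q_D - (193q_D). Setting ∂π_D/∂q_D = 0: 229 - q_D - (1/2)(q_E + q_Y) = 0.
Ember's first-order condition: 262 - q_E - (1/2)(q_D + q_Y) = 0.
Yarrow's profit: π_Y = (422 - 0.5Q)q_Y - (136q_Y). Setting ∂π_Y/∂q_Y = 0: 286 - q_Y - (1/2)(q_D + q_E) = 0.
Adding the 3 conditions: 777 − Q − Q = 0, i.e. Q = 777/2.
Back-substituting: q_D = (229 − 777/4)/(1/2) = 139/2, q_E = (262 − 777/4)/(1/2) = 271/2, q_Y = (286 − 777/4)/(1/2) = 367/2.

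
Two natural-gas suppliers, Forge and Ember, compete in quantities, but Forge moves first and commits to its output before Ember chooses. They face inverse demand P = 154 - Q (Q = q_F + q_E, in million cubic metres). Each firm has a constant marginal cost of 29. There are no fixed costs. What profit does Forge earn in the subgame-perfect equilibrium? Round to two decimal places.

1953.13

The follower Ember best-responds to any q_F: π_E = (154 - Q)q_E - 29q_E.
Follower FOC: 125 - q_F - 2q_E = 0, so q_E(q_F) = (125 - q_F)/2.
The leader anticipates this reaction. Substituting into P = 154 - Q gives P = 183/2 - (1/2)q_F, so π_F = (183/2 - (1/2)q_F)q_F - 29q_F.
Leader FOC: 125/2 - q_F = 0, so q_F = 125/2.
Then q_E = (125 - 125/2)/2 = 125/4.
Price P = 154 - 375/4 = 241/4.
Forge's profit: (241/4 - 29)·(125/2) = 1953.1250.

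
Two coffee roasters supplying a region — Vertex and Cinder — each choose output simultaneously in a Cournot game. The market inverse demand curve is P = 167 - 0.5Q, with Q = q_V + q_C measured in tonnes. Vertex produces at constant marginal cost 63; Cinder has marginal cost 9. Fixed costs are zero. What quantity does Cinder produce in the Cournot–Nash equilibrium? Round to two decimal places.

Vertex's profit: π_V = (167 - 0.5Q)q_V - (63q_V). Setting ∂π_V/∂q_V = 0: 104 - q_V - (1/2)(q_C) = 0.
Cinder's profit: π_C = (167 - 0.5Q)q_C - (9q_C). Setting ∂π_C/∂q_C = 0: 158 - q_C - (1/2)(q_V) = 0.
Best responses: q_V = (104 - (1/2)q_C), q_C = (158 - (1/2)q_V).
Substituting one into the other gives q_V = 100/3 and q_C = 424/3.

141.33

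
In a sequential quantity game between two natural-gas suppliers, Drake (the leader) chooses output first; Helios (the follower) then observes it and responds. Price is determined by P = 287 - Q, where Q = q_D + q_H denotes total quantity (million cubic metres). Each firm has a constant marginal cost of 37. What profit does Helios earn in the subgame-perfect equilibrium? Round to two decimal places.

Solve by backward induction. Given q_D, the follower Helios maximises π_H = (287 - q_D - q_H)q_H - 37q_H.
Setting the follower's marginal profit to zero, 250 - q_D - 2q_H = 0, i.e. q_H = (250 - q_D)/2.
The leader anticipates this reaction. Substituting into P = 287 - Q gives P = 162 - (1/2)q_D, so π_D = (162 - (1/2)q_D)q_D - 37q_D.
Maximising: ∂π_D/∂q_D = 125 - q_D = 0, giving q_D = 125.
Then q_H = (250 - 125)/2 = 125/2.
Price P = 287 - 375/2 = 199/2.
Helios's profit: (199/2 - 37)·(125/2) = 3906.2500.

3906.25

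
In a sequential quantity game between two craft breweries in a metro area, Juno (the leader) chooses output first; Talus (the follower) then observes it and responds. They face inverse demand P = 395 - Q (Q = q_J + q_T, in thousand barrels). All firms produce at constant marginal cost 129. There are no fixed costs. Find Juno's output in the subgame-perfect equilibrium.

Solve by backward induction. Given q_J, the follower Talus maximises π_T = (395 - q_J - q_T)q_T - 129q_T.
Follower FOC: 266 - q_J - 2q_T = 0, so q_T(q_J) = (266 - q_J)/2.
Juno substitutes q_T(q_J) into its own profit: π_J = q_J(395 - q_J - (266 - q_J)/2) - 129q_J = (262 - (1/2)q_J)q_J - 129q_J.
The leader's first-order condition 133 - q_J = 0 yields q_J = 133.
Then q_T = (266 - 133)/2 = 133/2.

133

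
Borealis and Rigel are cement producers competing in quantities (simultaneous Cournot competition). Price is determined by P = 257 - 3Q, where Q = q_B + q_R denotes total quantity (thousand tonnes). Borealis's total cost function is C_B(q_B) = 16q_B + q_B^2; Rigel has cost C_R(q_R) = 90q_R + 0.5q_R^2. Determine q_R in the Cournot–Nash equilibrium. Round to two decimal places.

Borealis's profit: π_B = (257 - 3Q)q_B - (16q_B + q_B²). Setting ∂π_B/∂q_B = 0: 241 - 8q_B - 3(q_R) = 0.
Rigel's first-order condition: 167 - 7q_R - 3(q_B) = 0.
So q_B = (241 - 3q_R)/8 and q_R = (167 - 3q_B)/7.
Solving the pair: q_B = 1186/47, q_R = 613/47.

13.04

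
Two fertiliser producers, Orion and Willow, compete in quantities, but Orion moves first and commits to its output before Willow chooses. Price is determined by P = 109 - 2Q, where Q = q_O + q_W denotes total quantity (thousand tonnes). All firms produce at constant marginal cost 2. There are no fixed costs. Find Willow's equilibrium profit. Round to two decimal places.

357.78

Solve by backward induction. Given q_O, the follower Willow maximises π_W = (109 - 2q_O - 2q_W)q_W - 2q_W.
Setting the follower's marginal profit to zero, 107 - 2q_O - 4q_W = 0, i.e. q_W = (107 - 2q_O)/4.
Orion substitutes q_W(q_O) into its own profit: π_O = q_O(109 - 2q_O - (107 - 2q_O)/2) - 2q_O = (111/2 - q_O)q_O - 2q_O.
The leader's first-order condition 107/2 - 2q_O = 0 yields q_O = 107/4.
Then q_W = (107 - 2·(107/4))/4 = 107/8.
Price P = 109 - 2·(321/8) = 115/4.
Willow's profit: (115/4 - 2)·(107/8) = 357.7813.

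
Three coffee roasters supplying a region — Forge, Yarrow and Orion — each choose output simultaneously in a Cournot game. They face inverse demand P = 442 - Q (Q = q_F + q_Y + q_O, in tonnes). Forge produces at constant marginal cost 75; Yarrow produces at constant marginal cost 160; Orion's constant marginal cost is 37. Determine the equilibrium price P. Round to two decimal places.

Forge's profit: π_F = (442 - Q)q_F - (75q_F). Setting ∂π_F/∂q_F = 0: 367 - 2q_F - (q_Y + q_O) = 0.
Yarrow's profit: π_Y = (442 - Q)q_Y - (160q_Y). Setting ∂π_Y/∂q_Y = 0: 282 - 2q_Y - (q_F + q_O) = 0.
Orion's profit: π_O = (442 - Q)q_O - (37q_O). Setting ∂π_O/∂q_O = 0: 405 - 2q_O - (q_F + q_Y) = 0.
Summing all 3 equations gives 1054 − 4Q = 0, hence Q = 527/2.
Back-substituting: q_F = (367 − 527/2) = 207/2, q_Y = (282 − 527/2) = 37/2, q_O = (405 − 527/2) = 283/2.
Total output Q = 527/2, so price P = 442 - 527/2 = 357/2.

178.50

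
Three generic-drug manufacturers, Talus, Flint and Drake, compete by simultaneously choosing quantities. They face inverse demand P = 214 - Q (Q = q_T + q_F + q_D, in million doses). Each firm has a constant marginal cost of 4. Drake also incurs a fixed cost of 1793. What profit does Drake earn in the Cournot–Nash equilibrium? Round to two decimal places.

Each firm earns π_i = (214 - Q)q_i - 4q_i.
Setting ∂π_i/∂q_i = 0 with rivals' quantities fixed: 210 - 2q_i - Σ_{j≠i} q_j = 0.
By symmetry each firm produces the same amount; substituting Σ_{j≠i} q_j = 2q_i yields q_i = 210/4 = 105/2.
Price P = 214 - 315/2 = 113/2.
Drake's profit: (113/2 - 4)·(105/2) - 1793 = 963.2500.

963.25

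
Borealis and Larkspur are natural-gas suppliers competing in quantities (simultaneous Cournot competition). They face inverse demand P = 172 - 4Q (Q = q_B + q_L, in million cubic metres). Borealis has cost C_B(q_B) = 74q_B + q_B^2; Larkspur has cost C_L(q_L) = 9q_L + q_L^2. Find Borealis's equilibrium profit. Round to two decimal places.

Borealis's profit: π_B = (172 - 4Q)q_B - (74q_B + q_B²). Setting ∂π_B/∂q_B = 0: 98 - 10q_B - 4(q_L) = 0.
Larkspur's first-order condition: 163 - 10q_L - 4(q_B) = 0.
Best responses: q_B = (98 - 4q_L)/10, q_L = (163 - 4q_B)/10.
Substituting one into the other gives q_B = 82/21 and q_L = 619/42.
Price P = 172 - 4·(261/14) = 682/7.
Borealis's profit: (682/7)·(82/21) - 74·(82/21) - (82/21)² = 76.2358.

76.24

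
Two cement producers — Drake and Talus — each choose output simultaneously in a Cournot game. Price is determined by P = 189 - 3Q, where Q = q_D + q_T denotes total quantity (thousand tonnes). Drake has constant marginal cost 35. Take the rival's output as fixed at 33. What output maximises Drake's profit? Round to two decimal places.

9.17

With the rival's output fixed at 33, Drake's profit is π_D = (189 - 3·33 - 3q_D)q_D - (35q_D) = (90 - 3q_D)q_D - (35q_D).
∂π_D/∂q_D = 55 - 6q_D = 0, so q_D = 55/6.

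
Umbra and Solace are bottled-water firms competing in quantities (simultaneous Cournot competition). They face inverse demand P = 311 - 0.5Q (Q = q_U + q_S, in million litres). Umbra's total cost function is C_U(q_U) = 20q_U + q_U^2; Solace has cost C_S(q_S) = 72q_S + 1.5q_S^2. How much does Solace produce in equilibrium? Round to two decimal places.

Umbra's profit: π_U = (311 - 0.5Q)q_U - (20q_U + q_U²). Setting ∂π_U/∂q_U = 0: 291 - 3q_U - (1/2)(q_S) = 0.
Solace's first-order condition: 239 - 4q_S - (1/2)(q_U) = 0.
Best responses: q_U = (291 - (1/2)q_S)/3, q_S = (239 - (1/2)q_U)/4.
Solving the pair: q_U = 88.8936, q_S = 48.6383.

48.64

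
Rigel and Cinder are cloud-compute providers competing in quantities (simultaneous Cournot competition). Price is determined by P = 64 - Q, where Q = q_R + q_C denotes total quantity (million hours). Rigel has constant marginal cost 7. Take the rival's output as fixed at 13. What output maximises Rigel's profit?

22

With the rival's output fixed at 13, Rigel's profit is π_R = (64 - 13 - q_R)q_R - (7q_R) = (51 - q_R)q_R - (7q_R).
∂π_R/∂q_R = 44 - 2q_R = 0, so q_R = 22.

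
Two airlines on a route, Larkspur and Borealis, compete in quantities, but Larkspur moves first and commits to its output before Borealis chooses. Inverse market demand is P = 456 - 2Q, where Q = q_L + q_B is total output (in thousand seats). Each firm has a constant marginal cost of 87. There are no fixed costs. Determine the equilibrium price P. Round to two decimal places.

179.25

The follower Borealis best-responds to any q_L: π_B = (456 - 2Q)q_B - 87q_B.
Follower FOC: 369 - 2q_L - 4q_B = 0, so q_B(q_L) = (369 - 2q_L)/4.
Larkspur substitutes q_B(q_L) into its own profit: π_L = q_L(456 - 2q_L - (369 - 2q_L)/2) - 87q_L = (543/2 - q_L)q_L - 87q_L.
Maximising: ∂π_L/∂q_L = 369/2 - 2q_L = 0, giving q_L = 369/4.
Then q_B = (369 - 2·(369/4))/4 = 369/8.
Total output Q = 1107/8, so price P = 456 - 2·(1107/8) = 717/4.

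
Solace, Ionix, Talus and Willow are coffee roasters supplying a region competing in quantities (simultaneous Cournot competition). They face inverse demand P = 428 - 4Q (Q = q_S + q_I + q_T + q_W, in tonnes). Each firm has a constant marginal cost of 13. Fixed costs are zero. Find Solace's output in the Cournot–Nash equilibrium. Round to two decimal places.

Each firm earns π_i = (428 - 4Q)q_i - 13q_i.
Setting ∂π_i/∂q_i = 0 with rivals' quantities fixed: 415 - 8q_i - 4·Σ_{j≠i} q_j = 0.
With identical firms every q_j equals q_i, so Σ_{j≠i} q_j = 3q_i and 415 = 20q_i, giving q_i = 83/4.

20.75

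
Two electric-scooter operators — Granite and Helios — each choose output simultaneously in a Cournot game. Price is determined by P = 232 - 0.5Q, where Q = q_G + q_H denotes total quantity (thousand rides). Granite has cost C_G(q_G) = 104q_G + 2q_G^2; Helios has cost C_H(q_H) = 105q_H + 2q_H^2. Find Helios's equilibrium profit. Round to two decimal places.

Granite's profit: π_G = (232 - 0.5Q)q_G - (104q_G + 2q_G²). Setting ∂π_G/∂q_G = 0: 128 - 5q_G - (1/2)(q_H) = 0.
Helios's profit: π_H = (232 - 0.5Q)q_H - (105q_H + 2q_H²). Setting ∂π_H/∂q_H = 0: 127 - 5q_H - (1/2)(q_G) = 0.
So q_G = (128 - (1/2)q_H)/5 and q_H = (127 - (1/2)q_G)/5.
Solving the pair: q_G = 23.2929, q_H = 23.0707.
Price P = 232 - (1/2)·(510/11) = 208.8182.
Helios's profit: 208.8182·23.0707 - 105·23.0707 - 2·23.0707² = 1330.6438.

1330.64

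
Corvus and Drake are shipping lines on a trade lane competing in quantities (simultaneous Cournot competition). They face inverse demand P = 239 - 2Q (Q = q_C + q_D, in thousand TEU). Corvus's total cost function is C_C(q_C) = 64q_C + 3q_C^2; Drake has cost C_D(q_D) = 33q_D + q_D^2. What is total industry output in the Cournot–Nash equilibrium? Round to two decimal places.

41.93

Corvus's profit: π_C = (239 - 2Q)q_C - (64q_C + 3q_C²). Setting ∂π_C/∂q_C = 0: 175 - 10q_C - 2(q_D) = 0.
Drake's profit: π_D = (239 - 2Q)q_D - (33q_D + q_D²). Setting ∂π_D/∂q_D = 0: 206 - 6q_D - 2(q_C) = 0.
So q_C = (175 - 2q_D)/10 and q_D = (206 - 2q_C)/6.
Solving the pair: q_C = 319/28, q_D = 855/28.
Total output Q = 319/28 + 855/28 = 587/14.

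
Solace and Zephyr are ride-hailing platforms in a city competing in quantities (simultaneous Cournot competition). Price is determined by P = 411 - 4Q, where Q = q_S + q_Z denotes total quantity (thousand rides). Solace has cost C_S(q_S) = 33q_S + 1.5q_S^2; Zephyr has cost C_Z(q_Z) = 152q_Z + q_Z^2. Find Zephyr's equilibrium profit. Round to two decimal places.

1011.53

Solace's profit: π_S = (411 - 4Q)q_S - (33q_S + (3/2)q_S²). Setting ∂π_S/∂q_S = 0: 378 - 11q_S - 4(q_Z) = 0.
Zephyr's profit: π_Z = (411 - 4Q)q_Z - (152q_Z + q_Z²). Setting ∂π_Z/∂q_Z = 0: 259 - 10q_Z - 4(q_S) = 0.
Best responses: q_S = (378 - 4q_Z)/11, q_Z = (259 - 4q_S)/10.
Substituting one into the other gives q_S = 1372/47 and q_Z = 1337/94.
Price P = 411 - 4·43.4149 = 237.3404.
Zephyr's profit: 237.3404·(1337/94) - 152·(1337/94) - (1337/94)² = 1011.5261.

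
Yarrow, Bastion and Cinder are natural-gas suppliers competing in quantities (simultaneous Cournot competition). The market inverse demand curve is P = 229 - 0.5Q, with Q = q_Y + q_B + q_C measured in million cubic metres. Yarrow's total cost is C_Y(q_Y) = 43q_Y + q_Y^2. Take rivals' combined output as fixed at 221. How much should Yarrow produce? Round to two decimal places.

With rivals' combined output fixed at 221, Yarrow's profit is π_Y = (229 - (1/2)·221 - (1/2)q_Y)q_Y - (43q_Y + q_Y²) = (237/2 - (1/2)q_Y)q_Y - (43q_Y + q_Y²).
∂π_Y/∂q_Y = 151/2 - 3q_Y = 0, so q_Y = 151/6.

25.17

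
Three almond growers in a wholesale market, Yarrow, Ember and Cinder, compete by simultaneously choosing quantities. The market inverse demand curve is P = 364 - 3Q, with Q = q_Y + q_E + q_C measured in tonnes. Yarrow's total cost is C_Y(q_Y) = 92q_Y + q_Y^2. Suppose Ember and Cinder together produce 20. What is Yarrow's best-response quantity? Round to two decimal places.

With rivals' combined output fixed at 20, Yarrow's profit is π_Y = (364 - 3·20 - 3q_Y)q_Y - (92q_Y + q_Y²) = (304 - 3q_Y)q_Y - (92q_Y + q_Y²).
∂π_Y/∂q_Y = 212 - 8q_Y = 0, so q_Y = 53/2.

26.50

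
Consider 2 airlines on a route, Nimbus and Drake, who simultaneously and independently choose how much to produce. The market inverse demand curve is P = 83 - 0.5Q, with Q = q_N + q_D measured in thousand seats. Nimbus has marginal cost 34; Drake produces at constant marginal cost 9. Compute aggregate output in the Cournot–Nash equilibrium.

82

Nimbus's profit: π_N = (83 - 0.5Q)q_N - (34q_N). Setting ∂π_N/∂q_N = 0: 49 - q_N - (1/2)(q_D) = 0.
Drake's profit: π_D = (83 - 0.5Q)q_D - (9q_D). Setting ∂π_D/∂q_D = 0: 74 - q_D - (1/2)(q_N) = 0.
Rearranging gives the reaction functions q_N = (49 - (1/2)q_D) and q_D = (74 - (1/2)q_N).
Substituting one into the other gives q_N = 16 and q_D = 66.
Total output Q = 16 + 66 = 82.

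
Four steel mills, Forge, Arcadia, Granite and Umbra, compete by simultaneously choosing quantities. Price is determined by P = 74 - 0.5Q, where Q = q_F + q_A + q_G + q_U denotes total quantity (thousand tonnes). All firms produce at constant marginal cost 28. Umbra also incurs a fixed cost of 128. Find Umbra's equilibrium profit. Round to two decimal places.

41.28

A representative firm's profit is π_i = q_i(74 - 0.5Q) - 28q_i.
First-order condition (treating rivals' output as given): 46 - q_i - (1/2)·Σ_{j≠i} q_j = 0.
By symmetry each firm produces the same amount; substituting Σ_{j≠i} q_j = 3q_i yields q_i = 46/(5/2) = 92/5.
Price P = 74 - (1/2)·(368/5) = 186/5.
Umbra's profit: (186/5 - 28)·(92/5) - 128 = 1032/25.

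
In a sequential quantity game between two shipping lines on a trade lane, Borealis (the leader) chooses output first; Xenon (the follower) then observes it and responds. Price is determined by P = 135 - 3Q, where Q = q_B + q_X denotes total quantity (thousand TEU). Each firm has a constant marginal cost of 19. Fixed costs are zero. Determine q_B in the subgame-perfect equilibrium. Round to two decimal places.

19.33

Solve by backward induction. Given q_B, the follower Xenon maximises π_X = (135 - 3q_B - 3q_X)q_X - 19q_X.
∂π_X/∂q_X = 116 - 3q_B - 6q_X = 0 gives the reaction function q_X = (116 - 3q_B)/6.
Borealis substitutes q_X(q_B) into its own profit: π_B = q_B(135 - 3q_B - (116 - 3q_B)/2) - 19q_B = (77 - (3/2)q_B)q_B - 19q_B.
Leader FOC: 58 - 3q_B = 0, so q_B = 58/3.
Then q_X = (116 - 3·(58/3))/6 = 29/3.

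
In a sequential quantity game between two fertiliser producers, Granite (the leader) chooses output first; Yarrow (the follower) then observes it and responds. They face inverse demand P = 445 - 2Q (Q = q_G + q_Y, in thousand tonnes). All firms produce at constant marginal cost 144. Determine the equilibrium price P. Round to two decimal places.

219.25

Solve by backward induction. Given q_G, the follower Yarrow maximises π_Y = (445 - 2q_G - 2q_Y)q_Y - 144q_Y.
∂π_Y/∂q_Y = 301 - 2q_G - 4q_Y = 0 gives the reaction function q_Y = (301 - 2q_G)/4.
Granite substitutes q_Y(q_G) into its own profit: π_G = q_G(445 - 2q_G - (301 - 2q_G)/2) - 144q_G = (589/2 - q_G)q_G - 144q_G.
Maximising: ∂π_G/∂q_G = 301/2 - 2q_G = 0, giving q_G = 301/4.
Then q_Y = (301 - 2·(301/4))/4 = 301/8.
Total output Q = 903/8, so price P = 445 - 2·(903/8) = 877/4.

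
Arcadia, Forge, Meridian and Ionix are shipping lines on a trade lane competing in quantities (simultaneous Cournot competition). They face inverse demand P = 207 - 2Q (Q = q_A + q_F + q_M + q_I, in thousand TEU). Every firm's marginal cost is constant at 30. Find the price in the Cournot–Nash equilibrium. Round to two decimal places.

65.40

Each firm earns π_i = (207 - 2Q)q_i - 30q_i.
Setting ∂π_i/∂q_i = 0 with rivals' quantities fixed: 177 - 4q_i - 2·Σ_{j≠i} q_j = 0.
With identical firms every q_j equals q_i, so Σ_{j≠i} q_j = 3q_i and 177 = 10q_i, giving q_i = 177/10.
Total output Q = 354/5, so price P = 207 - 2·(354/5) = 327/5.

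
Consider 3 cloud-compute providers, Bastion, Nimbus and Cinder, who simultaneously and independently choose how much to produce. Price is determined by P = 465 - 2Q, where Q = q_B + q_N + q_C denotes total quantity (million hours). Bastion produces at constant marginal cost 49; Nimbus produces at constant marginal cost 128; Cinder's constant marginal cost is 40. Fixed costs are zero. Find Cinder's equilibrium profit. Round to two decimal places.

8515.13

Bastion's profit: π_B = (465 - 2Q)q_B - (49q_B). Setting ∂π_B/∂q_B = 0: 416 - 4q_B - 2(q_N + q_C) = 0.
Nimbus's first-order condition: 337 - 4q_N - 2(q_B + q_C) = 0.
Cinder's first-order condition: 425 - 4q_C - 2(q_B + q_N) = 0.
Adding the 3 conditions: 1178 − 4Q − 4Q = 0, i.e. Q = 589/4.
Back-substituting: q_B = (416 − 589/2)/2 = 243/4, q_N = (337 − 589/2)/2 = 85/4, q_C = (425 − 589/2)/2 = 261/4.
Price P = 465 - 2·(589/4) = 341/2.
Cinder's profit: (341/2 - 40)·(261/4) = 8515.1250.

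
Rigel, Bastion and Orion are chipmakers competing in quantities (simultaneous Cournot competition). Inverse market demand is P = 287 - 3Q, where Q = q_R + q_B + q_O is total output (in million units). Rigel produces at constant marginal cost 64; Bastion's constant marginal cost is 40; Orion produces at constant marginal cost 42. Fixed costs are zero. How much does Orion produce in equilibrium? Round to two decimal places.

Rigel's profit: π_R = (287 - 3Q)q_R - (64q_R). Setting ∂π_R/∂q_R = 0: 223 - 6q_R - 3(q_B + q_O) = 0.
Bastion's profit: π_B = (287 - 3Q)q_B - (40q_B). Setting ∂π_B/∂q_B = 0: 247 - 6q_B - 3(q_R + q_O) = 0.
Orion's profit: π_O = (287 - 3Q)q_O - (42q_O). Setting ∂π_O/∂q_O = 0: 245 - 6q_O - 3(q_R + q_B) = 0.
Summing all 3 equations gives 715 − 12Q = 0, hence Q = 715/12.
Back-substituting: q_R = (223 − 715/4)/3 = 59/4, q_B = (247 − 715/4)/3 = 91/4, q_O = (245 − 715/4)/3 = 265/12.

22.08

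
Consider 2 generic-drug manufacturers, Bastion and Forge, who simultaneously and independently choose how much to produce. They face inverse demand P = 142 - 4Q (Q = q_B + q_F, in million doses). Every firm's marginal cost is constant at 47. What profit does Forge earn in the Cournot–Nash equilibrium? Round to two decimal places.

250.69

A representative firm's profit is π_i = q_i(142 - 4Q) - 47q_i.
First-order condition (treating rivals' output as given): 95 - 8q_i - 4q_j = 0.
By symmetry each firm produces the same amount; substituting q_j = q_i yields q_i = 95/12.
Price P = 142 - 4·(95/6) = 236/3.
Forge's profit: (236/3 - 47)·(95/12) = 250.6944.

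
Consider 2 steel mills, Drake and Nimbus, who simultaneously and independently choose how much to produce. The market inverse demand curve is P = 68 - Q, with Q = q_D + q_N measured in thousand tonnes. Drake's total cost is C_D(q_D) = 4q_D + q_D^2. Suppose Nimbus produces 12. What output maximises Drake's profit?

With the rival's output fixed at 12, Drake's profit is π_D = (68 - 12 - q_D)q_D - (4q_D + q_D²) = (56 - q_D)q_D - (4q_D + q_D²).
∂π_D/∂q_D = 52 - 4q_D = 0, so q_D = 13.

13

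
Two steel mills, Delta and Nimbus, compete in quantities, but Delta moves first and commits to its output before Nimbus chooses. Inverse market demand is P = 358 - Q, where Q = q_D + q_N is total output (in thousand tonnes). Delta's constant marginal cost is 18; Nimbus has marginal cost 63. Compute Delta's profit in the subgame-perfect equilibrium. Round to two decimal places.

The follower Nimbus best-responds to any q_D: π_N = (358 - Q)q_N - 63q_N.
∂π_N/∂q_N = 295 - q_D - 2q_N = 0 gives the reaction function q_N = (295 - q_D)/2.
Delta substitutes q_N(q_D) into its own profit: π_D = q_D(358 - q_D - (295 - q_D)/2) - 18q_D = (421/2 - (1/2)q_D)q_D - 18q_D.
The leader's first-order condition 385/2 - q_D = 0 yields q_D = 385/2.
Then q_N = (295 - 385/2)/2 = 205/4.
Price P = 358 - 975/4 = 457/4.
Delta's profit: (457/4 - 18)·(385/2) = 18528.1250.

18528.13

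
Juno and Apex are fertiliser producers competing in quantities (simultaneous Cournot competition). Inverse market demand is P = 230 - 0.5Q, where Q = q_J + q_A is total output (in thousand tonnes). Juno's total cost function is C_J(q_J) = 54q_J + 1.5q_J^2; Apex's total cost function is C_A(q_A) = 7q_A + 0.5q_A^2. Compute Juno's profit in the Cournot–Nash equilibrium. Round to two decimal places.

Juno's profit: π_J = (230 - 0.5Q)q_J - (54q_J + (3/2)q_J²). Setting ∂π_J/∂q_J = 0: 176 - 4q_J - (1/2)(q_A) = 0.
Apex's first-order condition: 223 - 2q_A - (1/2)(q_J) = 0.
Rearranging gives the reaction functions q_J = (176 - (1/2)q_A)/4 and q_A = (223 - (1/2)q_J)/2.
Solving the pair: q_J = 962/31, q_A = 103.7419.
Price P = 230 - (1/2)·134.7742 = 162.6129.
Juno's profit: 162.6129·(962/31) - 54·(962/31) - (3/2)(962/31)² = 1926.0021.

1926.00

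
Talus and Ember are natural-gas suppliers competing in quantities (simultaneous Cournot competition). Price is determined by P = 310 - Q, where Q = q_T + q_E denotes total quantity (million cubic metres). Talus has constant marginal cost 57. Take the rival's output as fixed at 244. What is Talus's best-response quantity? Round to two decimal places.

4.50

With the rival's output fixed at 244, Talus's profit is π_T = (310 - 244 - q_T)q_T - (57q_T) = (66 - q_T)q_T - (57q_T).
∂π_T/∂q_T = 9 - 2q_T = 0, so q_T = 9/2.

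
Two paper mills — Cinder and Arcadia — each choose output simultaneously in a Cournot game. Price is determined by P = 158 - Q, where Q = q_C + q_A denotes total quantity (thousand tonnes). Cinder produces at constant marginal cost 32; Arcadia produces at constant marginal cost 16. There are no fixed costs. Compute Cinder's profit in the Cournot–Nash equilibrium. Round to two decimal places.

Cinder's profit: π_C = (158 - Q)q_C - (32q_C). Setting ∂π_C/∂q_C = 0: 126 - 2q_C - (q_A) = 0.
Arcadia's profit: π_A = (158 - Q)q_A - (16q_A). Setting ∂π_A/∂q_A = 0: 142 - 2q_A - (q_C) = 0.
Best responses: q_C = (126 - q_A)/2, q_A = (142 - q_C)/2.
Solving the pair: q_C = 110/3, q_A = 158/3.
Price P = 158 - 268/3 = 206/3.
Cinder's profit: (206/3 - 32)·(110/3) = 1344.4444.

1344.44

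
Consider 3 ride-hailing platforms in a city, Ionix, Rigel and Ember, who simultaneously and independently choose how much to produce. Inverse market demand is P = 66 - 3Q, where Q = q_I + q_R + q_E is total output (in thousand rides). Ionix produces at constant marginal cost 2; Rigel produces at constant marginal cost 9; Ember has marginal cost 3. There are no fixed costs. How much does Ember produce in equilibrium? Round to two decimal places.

Ionix's profit: π_I = (66 - 3Q)q_I - (2q_I). Setting ∂π_I/∂q_I = 0: 64 - 6q_I - 3(q_R + q_E) = 0.
Rigel's first-order condition: 57 - 6q_R - 3(q_I + q_E) = 0.
Ember's first-order condition: 63 - 6q_E - 3(q_I + q_R) = 0.
Adding the 3 conditions: 184 − 6Q − 6Q = 0, i.e. Q = 46/3.
Back-substituting: q_I = (64 − 46)/3 = 6, q_R = (57 − 46)/3 = 11/3, q_E = (63 − 46)/3 = 17/3.

5.67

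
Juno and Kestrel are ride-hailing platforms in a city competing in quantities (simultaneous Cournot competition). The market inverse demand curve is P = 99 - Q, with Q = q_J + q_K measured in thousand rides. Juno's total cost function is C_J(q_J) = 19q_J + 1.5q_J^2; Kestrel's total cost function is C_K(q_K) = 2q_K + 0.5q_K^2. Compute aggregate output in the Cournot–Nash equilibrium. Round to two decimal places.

Juno's profit: π_J = (99 - Q)q_J - (19q_J + (3/2)q_J²). Setting ∂π_J/∂q_J = 0: 80 - 5q_J - (q_K) = 0.
Kestrel's first-order condition: 97 - 3q_K - (q_J) = 0.
Rearranging gives the reaction functions q_J = (80 - q_K)/5 and q_K = (97 - q_J)/3.
Solving the pair: q_J = 143/14, q_K = 405/14.
Total output Q = 143/14 + 405/14 = 274/7.

39.14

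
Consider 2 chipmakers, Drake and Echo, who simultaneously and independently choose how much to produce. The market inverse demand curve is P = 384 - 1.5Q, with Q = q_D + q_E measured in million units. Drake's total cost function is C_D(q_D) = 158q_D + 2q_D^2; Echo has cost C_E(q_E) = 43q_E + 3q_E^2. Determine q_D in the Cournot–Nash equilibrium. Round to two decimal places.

25.06

Drake's profit: π_D = (384 - 1.5Q)q_D - (158q_D + 2q_D²). Setting ∂π_D/∂q_D = 0: 226 - 7q_D - (3/2)(q_E) = 0.
Echo's profit: π_E = (384 - 1.5Q)q_E - (43q_E + 3q_E²). Setting ∂π_E/∂q_E = 0: 341 - 9q_E - (3/2)(q_D) = 0.
Best responses: q_D = (226 - (3/2)q_E)/7, q_E = (341 - (3/2)q_D)/9.
Solving the pair: q_D = 25.0617, q_E = 33.7119.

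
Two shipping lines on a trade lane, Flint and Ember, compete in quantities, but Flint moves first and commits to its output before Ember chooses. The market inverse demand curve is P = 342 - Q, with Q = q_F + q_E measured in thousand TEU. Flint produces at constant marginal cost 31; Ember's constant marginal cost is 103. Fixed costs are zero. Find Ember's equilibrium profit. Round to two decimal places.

The follower Ember best-responds to any q_F: π_E = (342 - Q)q_E - 103q_E.
∂π_E/∂q_E = 239 - q_F - 2q_E = 0 gives the reaction function q_E = (239 - q_F)/2.
The leader anticipates this reaction. Substituting into P = 342 - Q gives P = 445/2 - (1/2)q_F, so π_F = (445/2 - (1/2)q_F)q_F - 31q_F.
Leader FOC: 383/2 - q_F = 0, so q_F = 383/2.
Then q_E = (239 - 383/2)/2 = 95/4.
Price P = 342 - 861/4 = 507/4.
Ember's profit: (507/4 - 103)·(95/4) = 564.0625.

564.06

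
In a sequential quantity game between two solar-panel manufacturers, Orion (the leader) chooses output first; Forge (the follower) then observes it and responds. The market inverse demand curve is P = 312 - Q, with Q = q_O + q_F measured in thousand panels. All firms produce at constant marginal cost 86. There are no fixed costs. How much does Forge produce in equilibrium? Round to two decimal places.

56.50

Solve by backward induction. Given q_O, the follower Forge maximises π_F = (312 - q_O - q_F)q_F - 86q_F.
Follower FOC: 226 - q_O - 2q_F = 0, so q_F(q_O) = (226 - q_O)/2.
The leader anticipates this reaction. Substituting into P = 312 - Q gives P = 199 - (1/2)q_O, so π_O = (199 - (1/2)q_O)q_O - 86q_O.
The leader's first-order condition 113 - q_O = 0 yields q_O = 113.
Then q_F = (226 - 113)/2 = 113/2.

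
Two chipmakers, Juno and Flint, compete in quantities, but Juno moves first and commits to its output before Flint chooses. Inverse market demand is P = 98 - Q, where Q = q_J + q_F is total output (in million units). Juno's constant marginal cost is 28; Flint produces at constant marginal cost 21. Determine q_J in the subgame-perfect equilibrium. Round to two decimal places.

The follower Flint best-responds to any q_J: π_F = (98 - Q)q_F - 21q_F.
Follower FOC: 77 - q_J - 2q_F = 0, so q_F(q_J) = (77 - q_J)/2.
The leader anticipates this reaction. Substituting into P = 98 - Q gives P = 119/2 - (1/2)q_J, so π_J = (119/2 - (1/2)q_J)q_J - 28q_J.
Maximising: ∂π_J/∂q_J = 63/2 - q_J = 0, giving q_J = 63/2.
Then q_F = (77 - 63/2)/2 = 91/4.

31.50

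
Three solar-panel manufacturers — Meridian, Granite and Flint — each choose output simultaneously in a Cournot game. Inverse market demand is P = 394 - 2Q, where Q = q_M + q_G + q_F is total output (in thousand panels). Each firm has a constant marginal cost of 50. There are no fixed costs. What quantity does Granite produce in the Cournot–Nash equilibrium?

Each firm earns π_i = (394 - 2Q)q_i - 50q_i.
Setting ∂π_i/∂q_i = 0 with rivals' quantities fixed: 344 - 4q_i - 2·Σ_{j≠i} q_j = 0.
With identical firms every q_j equals q_i, so Σ_{j≠i} q_j = 2q_i and 344 = 8q_i, giving q_i = 43.

43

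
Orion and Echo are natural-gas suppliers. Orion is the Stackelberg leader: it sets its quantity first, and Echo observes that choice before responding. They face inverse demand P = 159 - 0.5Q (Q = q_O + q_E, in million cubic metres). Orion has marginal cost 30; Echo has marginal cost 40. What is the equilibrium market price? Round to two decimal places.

Solve by backward induction. Given q_O, the follower Echo maximises π_E = (159 - (1/2)q_O - (1/2)q_E)q_E - 40q_E.
Follower FOC: 119 - (1/2)q_O - q_E = 0, so q_E(q_O) = (119 - (1/2)q_O).
The leader anticipates this reaction. Substituting into P = 159 - 0.5Q gives P = 199/2 - (1/4)q_O, so π_O = (199/2 - (1/4)q_O)q_O - 30q_O.
Maximising: ∂π_O/∂q_O = 139/2 - (1/2)q_O = 0, giving q_O = 139.
Then q_E = (119 - (1/2)·139) = 99/2.
Total output Q = 377/2, so price P = 159 - (1/2)·(377/2) = 259/4.

64.75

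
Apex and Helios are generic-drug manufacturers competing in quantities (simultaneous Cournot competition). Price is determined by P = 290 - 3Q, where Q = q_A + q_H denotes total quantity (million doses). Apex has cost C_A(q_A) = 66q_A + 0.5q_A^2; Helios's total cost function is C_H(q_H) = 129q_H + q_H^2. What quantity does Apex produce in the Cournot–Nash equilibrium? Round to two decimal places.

Apex's profit: π_A = (290 - 3Q)q_A - (66q_A + (1/2)q_A²). Setting ∂π_A/∂q_A = 0: 224 - 7q_A - 3(q_H) = 0.
Helios's first-order condition: 161 - 8q_H - 3(q_A) = 0.
So q_A = (224 - 3q_H)/7 and q_H = (161 - 3q_A)/8.
Substituting one into the other gives q_A = 1309/47 and q_H = 455/47.

27.85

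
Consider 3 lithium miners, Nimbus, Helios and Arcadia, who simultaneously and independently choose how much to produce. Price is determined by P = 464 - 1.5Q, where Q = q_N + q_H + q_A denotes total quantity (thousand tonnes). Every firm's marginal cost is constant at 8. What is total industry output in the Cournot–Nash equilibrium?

A representative firm's profit is π_i = q_i(464 - 1.5Q) - 8q_i.
Setting ∂π_i/∂q_i = 0 with rivals' quantities fixed: 456 - 3q_i - (3/2)·Σ_{j≠i} q_j = 0.
With identical firms every q_j equals q_i, so Σ_{j≠i} q_j = 2q_i and 456 = 6q_i, giving q_i = 76.
Total output Q = 76 + 76 + 76 = 228.

228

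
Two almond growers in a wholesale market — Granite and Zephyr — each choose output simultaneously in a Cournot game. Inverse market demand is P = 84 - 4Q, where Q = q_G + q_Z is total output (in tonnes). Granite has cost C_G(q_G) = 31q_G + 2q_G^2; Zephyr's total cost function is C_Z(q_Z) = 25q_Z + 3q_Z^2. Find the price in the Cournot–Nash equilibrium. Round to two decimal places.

Granite's profit: π_G = (84 - 4Q)q_G - (31q_G + 2q_G²). Setting ∂π_G/∂q_G = 0: 53 - 12q_G - 4(q_Z) = 0.
Zephyr's first-order condition: 59 - 14q_Z - 4(q_G) = 0.
So q_G = (53 - 4q_Z)/12 and q_Z = (59 - 4q_G)/14.
Substituting one into the other gives q_G = 253/76 and q_Z = 62/19.
Total output Q = 501/76, so price P = 84 - 4·(501/76) = 1095/19.

57.63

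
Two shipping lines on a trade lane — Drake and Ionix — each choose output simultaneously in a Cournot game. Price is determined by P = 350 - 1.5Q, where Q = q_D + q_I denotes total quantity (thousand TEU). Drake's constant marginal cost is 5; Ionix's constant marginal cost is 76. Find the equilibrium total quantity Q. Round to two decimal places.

137.56

Drake's profit: π_D = (350 - 1.5Q)q_D - (5q_D). Setting ∂π_D/∂q_D = 0: 345 - 3q_D - (3/2)(q_I) = 0.
Ionix's profit: π_I = (350 - 1.5Q)q_I - (76q_I). Setting ∂π_I/∂q_I = 0: 274 - 3q_I - (3/2)(q_D) = 0.
So q_D = (345 - (3/2)q_I)/3 and q_I = (274 - (3/2)q_D)/3.
Substituting one into the other gives q_D = 832/9 and q_I = 406/9.
Total output Q = 832/9 + 406/9 = 1238/9.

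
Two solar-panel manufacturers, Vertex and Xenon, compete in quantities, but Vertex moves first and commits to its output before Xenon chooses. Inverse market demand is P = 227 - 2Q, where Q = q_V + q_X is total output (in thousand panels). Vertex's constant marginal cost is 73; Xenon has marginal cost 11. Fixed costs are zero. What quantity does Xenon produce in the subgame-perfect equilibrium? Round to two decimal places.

42.50

Solve by backward induction. Given q_V, the follower Xenon maximises π_X = (227 - 2q_V - 2q_X)q_X - 11q_X.
Follower FOC: 216 - 2q_V - 4q_X = 0, so q_X(q_V) = (216 - 2q_V)/4.
Vertex substitutes q_X(q_V) into its own profit: π_V = q_V(227 - 2q_V - (216 - 2q_V)/2) - 73q_V = (119 - q_V)q_V - 73q_V.
Leader FOC: 46 - 2q_V = 0, so q_V = 23.
Then q_X = (216 - 2·23)/4 = 85/2.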